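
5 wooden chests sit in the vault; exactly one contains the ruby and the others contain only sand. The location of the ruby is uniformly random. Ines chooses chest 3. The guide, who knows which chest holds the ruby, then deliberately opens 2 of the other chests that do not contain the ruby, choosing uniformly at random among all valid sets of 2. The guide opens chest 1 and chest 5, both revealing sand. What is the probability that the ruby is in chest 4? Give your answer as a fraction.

2/5

Condition on the true location of the ruby.
If it is in either of chests 1 and 5 (prior 1/5 each): that chest was opened and seen not to hold the prize — ruled out; weight (1/5)·0 = 0 each.
If it is in either of chests 2 and 4 (prior 1/5 each): the guide has 3 equally likely choices, so probability 1/3; weight (1/5)·(1/3) = 1/15 each.
If it is in chest 3 (prior 1/5): the guide has 6 equally likely choices, so probability 1/6; weight (1/5)·(1/6) = 1/30.
The weights sum to 1/6.
So P(the ruby in chest 4 | the guide opened chest 1 and chest 5) = (1/15) / (1/6) = 2/5.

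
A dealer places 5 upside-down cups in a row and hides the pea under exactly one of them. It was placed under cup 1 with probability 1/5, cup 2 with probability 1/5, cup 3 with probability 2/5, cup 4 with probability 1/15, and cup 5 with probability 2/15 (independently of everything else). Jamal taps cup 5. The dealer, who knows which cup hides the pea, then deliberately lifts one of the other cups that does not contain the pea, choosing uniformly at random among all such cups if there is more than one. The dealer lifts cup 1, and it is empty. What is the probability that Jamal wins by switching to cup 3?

Consider each possible location of the pea in turn.
If it is under cup 1 (prior 1/5): the dealer opened cup 1, so this case is ruled out; weight (1/5)·0 = 0.
If it is under cup 2 (prior 1/5): the dealer has 3 equally likely choices, so probability 1/3; weight (1/5)·(1/3) = 1/15.
If it is under cup 3 (prior 2/5): the dealer has 3 equally likely choices, so probability 1/3; weight (2/5)·(1/3) = 2/15.
If it is under cup 4 (prior 1/15): the dealer has 3 equally likely choices, so probability 1/3; weight (1/15)·(1/3) = 1/45.
If it is under cup 5 (prior 2/15): the dealer has 4 equally likely choices, so probability 1/4; weight (2/15)·(1/4) = 1/30.
The weights sum to 23/90.
So P(the pea under cup 3 | the dealer opened cup 1) = (2/15) / (23/90) = 12/23.

12/23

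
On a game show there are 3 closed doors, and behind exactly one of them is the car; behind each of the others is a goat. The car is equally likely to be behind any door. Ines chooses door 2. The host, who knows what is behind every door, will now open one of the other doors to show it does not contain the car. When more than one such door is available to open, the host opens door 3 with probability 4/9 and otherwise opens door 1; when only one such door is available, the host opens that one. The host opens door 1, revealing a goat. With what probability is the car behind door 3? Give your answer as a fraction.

Consider each possible location of the car in turn.
If it is behind door 1 (prior 1/3): the host opened door 1, so this case is ruled out; weight (1/3)·0 = 0.
If it is behind door 2 (prior 1/3): door 3 is available but not opened, probability 5/9; weight (1/3)·(5/9) = 5/27.
If it is behind door 3 (prior 1/3): only door 1 is available, probability 1; weight (1/3)·1 = 1/3.
The weights sum to 14/27.
So P(the car behind door 3 | the host opened door 1) = (1/3) / (14/27) = 9/14.

9/14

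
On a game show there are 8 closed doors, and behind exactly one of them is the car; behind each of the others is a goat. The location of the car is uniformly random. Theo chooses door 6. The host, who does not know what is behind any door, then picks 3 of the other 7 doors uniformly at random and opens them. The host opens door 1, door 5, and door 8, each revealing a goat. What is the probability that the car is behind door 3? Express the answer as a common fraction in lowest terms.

Consider each possible location of the car in turn.
If it is behind any of doors 1, 5, and 8 (prior 1/8 each): that door was opened and seen not to hold the prize — ruled out; weight (1/8)·0 = 0 each.
If it is behind any of doors 2, 3, 4, 6, and 7 (prior 1/8 each): the host picks exactly this set with probability 1/35 regardless, and none is the prize; weight (1/8)·(1/35) = 1/280 each.
The weights sum to 1/56.
So P(the car behind door 3 | the host opened door 1, door 5, and door 8) = (1/280) / (1/56) = 1/5.

1/5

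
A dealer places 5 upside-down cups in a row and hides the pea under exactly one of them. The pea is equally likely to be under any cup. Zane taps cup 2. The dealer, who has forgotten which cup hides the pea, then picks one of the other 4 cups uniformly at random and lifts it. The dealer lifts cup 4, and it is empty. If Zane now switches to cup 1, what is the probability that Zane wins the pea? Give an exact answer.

Apply Bayes' rule, conditioning on where the pea actually is.
If it is under any of cups 1, 2, 3, and 5 (prior 1/5 each): the dealer picks cup 4 with probability 1/4 regardless, and it is not the prize; weight (1/5)·(1/4) = 1/20 each.
If it is under cup 4 (prior 1/5): the dealer opened cup 4, so this case is ruled out; weight (1/5)·0 = 0.
The weights sum to 1/5.
So P(the pea under cup 1 | the dealer opened cup 4) = (1/20) / (1/5) = 1/4.

1/4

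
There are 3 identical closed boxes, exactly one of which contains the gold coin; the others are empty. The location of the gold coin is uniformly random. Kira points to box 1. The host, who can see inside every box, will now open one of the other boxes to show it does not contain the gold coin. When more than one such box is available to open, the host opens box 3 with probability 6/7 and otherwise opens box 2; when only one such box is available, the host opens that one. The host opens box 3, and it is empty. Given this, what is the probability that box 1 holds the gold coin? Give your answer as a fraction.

6/13

Consider each possible location of the gold coin in turn.
If it is in box 1 (prior 1/3): box 3 is available, opened with probability 6/7; weight (1/3)·(6/7) = 2/7.
If it is in box 2 (prior 1/3): only box 3 is available, probability 1; weight (1/3)·1 = 1/3.
If it is in box 3 (prior 1/3): the host opened box 3, so this case is ruled out; weight (1/3)·0 = 0.
The weights sum to 13/21.
So P(the gold coin in box 1 | the host opened box 3) = (2/7) / (13/21) = 6/13.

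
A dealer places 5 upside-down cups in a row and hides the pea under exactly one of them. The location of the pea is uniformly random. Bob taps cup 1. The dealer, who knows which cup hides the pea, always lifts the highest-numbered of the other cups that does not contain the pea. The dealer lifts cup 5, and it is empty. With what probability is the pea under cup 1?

1/4

Apply Bayes' rule, conditioning on where the pea actually is.
If it is under any of cups 1, 2, 3, and 4 (prior 1/5 each): cup 5 is the highest-numbered option available, probability 1; weight (1/5)·1 = 1/5 each.
If it is under cup 5 (prior 1/5): the dealer opened cup 5, so this case is ruled out; weight (1/5)·0 = 0.
The weights sum to 4/5.
So P(the pea under cup 1 | the dealer opened cup 5) = (1/5) / (4/5) = 1/4.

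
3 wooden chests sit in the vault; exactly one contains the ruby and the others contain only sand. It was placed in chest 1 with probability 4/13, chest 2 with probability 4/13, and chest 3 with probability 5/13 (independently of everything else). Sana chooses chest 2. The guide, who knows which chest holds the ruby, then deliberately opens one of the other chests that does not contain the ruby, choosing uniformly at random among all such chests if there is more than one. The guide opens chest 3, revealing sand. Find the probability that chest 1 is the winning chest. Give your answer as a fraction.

Apply Bayes' rule, conditioning on where the ruby actually is.
If it is in chest 1 (prior 4/13): the guide has no choice, probability 1; weight (4/13)·1 = 4/13.
If it is in chest 2 (prior 4/13): the guide has 2 equally likely choices, so probability 1/2; weight (4/13)·(1/2) = 2/13.
If it is in chest 3 (prior 5/13): the guide opened chest 3, so this case is ruled out; weight (5/13)·0 = 0.
The weights sum to 6/13.
So P(the ruby in chest 1 | the guide opened chest 3) = (4/13) / (6/13) = 2/3.

2/3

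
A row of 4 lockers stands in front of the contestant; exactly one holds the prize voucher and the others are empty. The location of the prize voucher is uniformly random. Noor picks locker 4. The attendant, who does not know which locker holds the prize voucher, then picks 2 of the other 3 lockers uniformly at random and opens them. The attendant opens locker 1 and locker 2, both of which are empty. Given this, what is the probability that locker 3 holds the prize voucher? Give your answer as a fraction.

Consider each possible location of the prize voucher in turn.
If it is in either of lockers 1 and 2 (prior 1/4 each): that locker was opened and seen not to hold the prize — ruled out; weight (1/4)·0 = 0 each.
If it is in either of lockers 3 and 4 (prior 1/4 each): the attendant picks exactly this set with probability 1/3 regardless, and none is the prize; weight (1/4)·(1/3) = 1/12 each.
The weights sum to 1/6.
So P(the prize voucher in locker 3 | the attendant opened locker 1 and locker 2) = (1/12) / (1/6) = 1/2.

1/2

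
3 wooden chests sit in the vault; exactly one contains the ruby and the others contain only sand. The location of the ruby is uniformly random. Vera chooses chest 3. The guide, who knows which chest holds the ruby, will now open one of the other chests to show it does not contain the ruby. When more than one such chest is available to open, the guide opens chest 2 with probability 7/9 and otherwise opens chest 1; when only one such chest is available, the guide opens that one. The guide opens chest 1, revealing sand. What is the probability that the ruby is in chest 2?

Condition on the true location of the ruby.
If it is in chest 1 (prior 1/3): the guide opened chest 1, so this case is ruled out; weight (1/3)·0 = 0.
If it is in chest 2 (prior 1/3): only chest 1 is available, probability 1; weight (1/3)·1 = 1/3.
If it is in chest 3 (prior 1/3): chest 2 is available but not opened, probability 2/9; weight (1/3)·(2/9) = 2/27.
The weights sum to 11/27.
So P(the ruby in chest 2 | the guide opened chest 1) = (1/3) / (11/27) = 9/11.

9/11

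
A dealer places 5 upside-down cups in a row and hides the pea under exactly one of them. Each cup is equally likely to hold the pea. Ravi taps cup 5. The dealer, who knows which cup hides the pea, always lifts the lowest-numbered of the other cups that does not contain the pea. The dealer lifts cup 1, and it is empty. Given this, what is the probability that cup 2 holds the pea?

Consider each possible location of the pea in turn.
If it is under cup 1 (prior 1/5): the dealer opened cup 1, so this case is ruled out; weight (1/5)·0 = 0.
If it is under any of cups 2, 3, 4, and 5 (prior 1/5 each): cup 1 is the lowest-numbered option available, probability 1; weight (1/5)·1 = 1/5 each.
The weights sum to 4/5.
So P(the pea under cup 2 | the dealer opened cup 1) = (1/5) / (4/5) = 1/4.

1/4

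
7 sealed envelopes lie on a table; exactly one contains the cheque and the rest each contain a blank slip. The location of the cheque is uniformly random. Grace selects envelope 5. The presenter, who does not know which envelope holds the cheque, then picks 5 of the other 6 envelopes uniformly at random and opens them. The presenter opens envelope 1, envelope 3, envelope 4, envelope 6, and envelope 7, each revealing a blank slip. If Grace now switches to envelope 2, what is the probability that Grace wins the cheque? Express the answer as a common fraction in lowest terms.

Apply Bayes' rule, conditioning on where the cheque actually is.
If it is in any of envelopes 1, 3, 4, 6, and 7 (prior 1/7 each): that envelope was opened and seen not to hold the prize — ruled out; weight (1/7)·0 = 0 each.
If it is in either of envelopes 2 and 5 (prior 1/7 each): the presenter picks exactly this set with probability 1/6 regardless, and none is the prize; weight (1/7)·(1/6) = 1/42 each.
The weights sum to 1/21.
So P(the cheque in envelope 2 | the presenter opened envelope 1, envelope 3, envelope 4, envelope 6, and envelope 7) = (1/42) / (1/21) = 1/2.

1/2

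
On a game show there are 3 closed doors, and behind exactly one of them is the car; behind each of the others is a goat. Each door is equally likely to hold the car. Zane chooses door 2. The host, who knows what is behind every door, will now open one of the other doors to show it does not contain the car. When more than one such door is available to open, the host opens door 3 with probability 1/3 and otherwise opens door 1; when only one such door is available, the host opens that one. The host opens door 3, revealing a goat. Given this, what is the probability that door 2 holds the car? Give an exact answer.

1/4

Condition on the true location of the car.
If it is behind door 1 (prior 1/3): only door 3 is available, probability 1; weight (1/3)·1 = 1/3.
If it is behind door 2 (prior 1/3): door 3 is available, opened with probability 1/3; weight (1/3)·(1/3) = 1/9.
If it is behind door 3 (prior 1/3): the host opened door 3, so this case is ruled out; weight (1/3)·0 = 0.
The weights sum to 4/9.
So P(the car behind door 2 | the host opened door 3) = (1/9) / (4/9) = 1/4.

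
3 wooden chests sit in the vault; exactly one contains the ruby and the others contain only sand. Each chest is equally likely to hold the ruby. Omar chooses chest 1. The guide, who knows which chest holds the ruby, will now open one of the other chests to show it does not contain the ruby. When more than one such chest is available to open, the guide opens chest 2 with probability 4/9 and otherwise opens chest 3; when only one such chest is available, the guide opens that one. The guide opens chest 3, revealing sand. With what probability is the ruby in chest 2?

Consider each possible location of the ruby in turn.
If it is in chest 1 (prior 1/3): chest 2 is available but not opened, probability 5/9; weight (1/3)·(5/9) = 5/27.
If it is in chest 2 (prior 1/3): only chest 3 is available, probability 1; weight (1/3)·1 = 1/3.
If it is in chest 3 (prior 1/3): the guide opened chest 3, so this case is ruled out; weight (1/3)·0 = 0.
The weights sum to 14/27.
So P(the ruby in chest 2 | the guide opened chest 3) = (1/3) / (14/27) = 9/14.

9/14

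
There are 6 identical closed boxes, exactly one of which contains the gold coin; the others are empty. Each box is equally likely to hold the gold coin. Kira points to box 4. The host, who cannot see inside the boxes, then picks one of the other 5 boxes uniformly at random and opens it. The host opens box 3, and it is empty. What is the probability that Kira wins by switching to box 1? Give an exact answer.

Consider each possible location of the gold coin in turn.
If it is in any of boxes 1, 2, 4, 5, and 6 (prior 1/6 each): the host picks box 3 with probability 1/5 regardless, and it is not the prize; weight (1/6)·(1/5) = 1/30 each.
If it is in box 3 (prior 1/6): the host opened box 3, so this case is ruled out; weight (1/6)·0 = 0.
The weights sum to 1/6.
So P(the gold coin in box 1 | the host opened box 3) = (1/30) / (1/6) = 1/5.

1/5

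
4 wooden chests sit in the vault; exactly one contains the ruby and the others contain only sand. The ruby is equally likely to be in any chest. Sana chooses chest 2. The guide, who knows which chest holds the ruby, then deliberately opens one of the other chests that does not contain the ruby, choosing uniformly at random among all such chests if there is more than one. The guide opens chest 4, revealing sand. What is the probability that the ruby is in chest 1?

3/8

Consider each possible location of the ruby in turn.
If it is in either of chests 1 and 3 (prior 1/4 each): the guide has 2 equally likely choices, so probability 1/2; weight (1/4)·(1/2) = 1/8 each.
If it is in chest 2 (prior 1/4): the guide has 3 equally likely choices, so probability 1/3; weight (1/4)·(1/3) = 1/12.
If it is in chest 4 (prior 1/4): the guide opened chest 4, so this case is ruled out; weight (1/4)·0 = 0.
The weights sum to 1/3.
So P(the ruby in chest 1 | the guide opened chest 4) = (1/8) / (1/3) = 3/8.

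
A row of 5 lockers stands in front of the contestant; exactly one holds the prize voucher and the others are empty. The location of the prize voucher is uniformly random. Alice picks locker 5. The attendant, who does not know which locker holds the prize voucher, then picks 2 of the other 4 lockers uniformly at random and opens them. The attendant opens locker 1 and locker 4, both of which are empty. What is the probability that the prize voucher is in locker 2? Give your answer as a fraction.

Condition on the true location of the prize voucher.
If it is in either of lockers 1 and 4 (prior 1/5 each): that locker was opened and seen not to hold the prize — ruled out; weight (1/5)·0 = 0 each.
If it is in any of lockers 2, 3, and 5 (prior 1/5 each): the attendant picks exactly this set with probability 1/6 regardless, and none is the prize; weight (1/5)·(1/6) = 1/30 each.
The weights sum to 1/10.
So P(the prize voucher in locker 2 | the attendant opened locker 1 and locker 4) = (1/30) / (1/10) = 1/3.

1/3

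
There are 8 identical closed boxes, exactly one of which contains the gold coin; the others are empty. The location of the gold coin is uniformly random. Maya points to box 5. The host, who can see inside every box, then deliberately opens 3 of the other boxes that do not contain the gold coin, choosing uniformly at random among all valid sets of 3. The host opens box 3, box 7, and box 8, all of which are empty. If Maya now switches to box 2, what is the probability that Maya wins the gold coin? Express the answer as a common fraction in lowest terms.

7/32

Condition on the true location of the gold coin.
If it is in any of boxes 1, 2, 4, and 6 (prior 1/8 each): the host has 20 equally likely choices, so probability 1/20; weight (1/8)·(1/20) = 1/160 each.
If it is in any of boxes 3, 7, and 8 (prior 1/8 each): that box was opened and seen not to hold the prize — ruled out; weight (1/8)·0 = 0 each.
If it is in box 5 (prior 1/8): the host has 35 equally likely choices, so probability 1/35; weight (1/8)·(1/35) = 1/280.
The weights sum to 1/35.
So P(the gold coin in box 2 | the host opened box 3, box 7, and box 8) = (1/160) / (1/35) = 7/32.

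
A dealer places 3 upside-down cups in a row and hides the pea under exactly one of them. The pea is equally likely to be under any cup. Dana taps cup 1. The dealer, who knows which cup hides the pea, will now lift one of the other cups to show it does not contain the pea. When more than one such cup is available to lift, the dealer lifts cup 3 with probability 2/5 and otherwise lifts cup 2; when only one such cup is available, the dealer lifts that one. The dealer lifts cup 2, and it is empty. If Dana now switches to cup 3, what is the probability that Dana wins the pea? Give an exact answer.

5/8

Consider each possible location of the pea in turn.
If it is under cup 1 (prior 1/3): cup 3 is available but not opened, probability 3/5; weight (1/3)·(3/5) = 1/5.
If it is under cup 2 (prior 1/3): the dealer opened cup 2, so this case is ruled out; weight (1/3)·0 = 0.
If it is under cup 3 (prior 1/3): only cup 2 is available, probability 1; weight (1/3)·1 = 1/3.
The weights sum to 8/15.
So P(the pea under cup 3 | the dealer opened cup 2) = (1/3) / (8/15) = 5/8.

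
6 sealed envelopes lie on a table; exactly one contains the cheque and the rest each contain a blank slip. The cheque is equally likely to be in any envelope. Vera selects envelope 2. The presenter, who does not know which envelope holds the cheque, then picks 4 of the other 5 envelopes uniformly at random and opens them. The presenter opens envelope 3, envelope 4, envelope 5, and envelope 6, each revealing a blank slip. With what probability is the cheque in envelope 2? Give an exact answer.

Because the presenter chose which envelopes to open without knowing where the cheque is, the choice is independent of the prize location. Learning that none of the 4 opened envelopes holds the cheque simply rules out those 4 locations and leaves the remaining 2 envelopes still equally likely by symmetry.
So P(the cheque in envelope 2) = 1/2.

1/2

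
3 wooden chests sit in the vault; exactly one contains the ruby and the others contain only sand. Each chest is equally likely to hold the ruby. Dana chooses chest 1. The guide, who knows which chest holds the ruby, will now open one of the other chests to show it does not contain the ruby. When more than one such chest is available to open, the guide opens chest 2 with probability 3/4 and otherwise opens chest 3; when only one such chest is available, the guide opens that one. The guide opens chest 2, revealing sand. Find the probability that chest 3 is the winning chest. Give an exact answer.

4/7

Apply Bayes' rule, conditioning on where the ruby actually is.
If it is in chest 1 (prior 1/3): chest 2 is available, opened with probability 3/4; weight (1/3)·(3/4) = 1/4.
If it is in chest 2 (prior 1/3): the guide opened chest 2, so this case is ruled out; weight (1/3)·0 = 0.
If it is in chest 3 (prior 1/3): only chest 2 is available, probability 1; weight (1/3)·1 = 1/3.
The weights sum to 7/12.
So P(the ruby in chest 3 | the guide opened chest 2) = (1/3) / (7/12) = 4/7.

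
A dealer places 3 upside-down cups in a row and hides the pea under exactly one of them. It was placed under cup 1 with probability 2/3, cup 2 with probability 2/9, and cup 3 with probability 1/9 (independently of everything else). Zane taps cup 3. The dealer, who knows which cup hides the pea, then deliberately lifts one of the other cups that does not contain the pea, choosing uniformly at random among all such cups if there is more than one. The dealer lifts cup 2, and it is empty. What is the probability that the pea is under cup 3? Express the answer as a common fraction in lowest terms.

1/13

Apply Bayes' rule, conditioning on where the pea actually is.
If it is under cup 1 (prior 2/3): the dealer has no choice, probability 1; weight (2/3)·1 = 2/3.
If it is under cup 2 (prior 2/9): the dealer opened cup 2, so this case is ruled out; weight (2/9)·0 = 0.
If it is under cup 3 (prior 1/9): the dealer has 2 equally likely choices, so probability 1/2; weight (1/9)·(1/2) = 1/18.
The weights sum to 13/18.
So P(the pea under cup 3 | the dealer opened cup 2) = (1/18) / (13/18) = 1/13.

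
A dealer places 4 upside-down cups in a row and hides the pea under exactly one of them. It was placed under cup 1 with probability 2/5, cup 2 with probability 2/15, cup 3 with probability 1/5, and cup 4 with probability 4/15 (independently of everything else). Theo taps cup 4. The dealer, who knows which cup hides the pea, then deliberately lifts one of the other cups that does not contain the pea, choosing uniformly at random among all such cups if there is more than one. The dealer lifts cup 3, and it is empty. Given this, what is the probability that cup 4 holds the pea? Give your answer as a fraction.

1/4

Consider each possible location of the pea in turn.
If it is under cup 1 (prior 2/5): the dealer has 2 equally likely choices, so probability 1/2; weight (2/5)·(1/2) = 1/5.
If it is under cup 2 (prior 2/15): the dealer has 2 equally likely choices, so probability 1/2; weight (2/15)·(1/2) = 1/15.
If it is under cup 3 (prior 1/5): the dealer opened cup 3, so this case is ruled out; weight (1/5)·0 = 0.
If it is under cup 4 (prior 4/15): the dealer has 3 equally likely choices, so probability 1/3; weight (4/15)·(1/3) = 4/45.
The weights sum to 16/45.
So P(the pea under cup 4 | the dealer opened cup 3) = (4/45) / (16/45) = 1/4.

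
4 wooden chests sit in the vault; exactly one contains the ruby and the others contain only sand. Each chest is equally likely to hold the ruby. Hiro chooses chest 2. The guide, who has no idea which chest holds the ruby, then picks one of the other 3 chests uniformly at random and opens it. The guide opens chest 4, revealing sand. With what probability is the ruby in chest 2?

1/3

Condition on the true location of the ruby.
If it is in any of chests 1, 2, and 3 (prior 1/4 each): the guide picks chest 4 with probability 1/3 regardless, and it is not the prize; weight (1/4)·(1/3) = 1/12 each.
If it is in chest 4 (prior 1/4): the guide opened chest 4, so this case is ruled out; weight (1/4)·0 = 0.
The weights sum to 1/4.
So P(the ruby in chest 2 | the guide opened chest 4) = (1/12) / (1/4) = 1/3.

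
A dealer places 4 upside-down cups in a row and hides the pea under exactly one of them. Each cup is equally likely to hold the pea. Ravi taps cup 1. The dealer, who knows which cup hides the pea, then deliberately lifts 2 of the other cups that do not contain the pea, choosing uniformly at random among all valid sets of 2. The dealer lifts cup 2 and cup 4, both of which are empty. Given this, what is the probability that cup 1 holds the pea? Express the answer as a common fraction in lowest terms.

1/4

Apply Bayes' rule, conditioning on where the pea actually is.
If it is under cup 1 (prior 1/4): the dealer has 3 equally likely choices, so probability 1/3; weight (1/4)·(1/3) = 1/12.
If it is under either of cups 2 and 4 (prior 1/4 each): that cup was opened and seen not to hold the prize — ruled out; weight (1/4)·0 = 0 each.
If it is under cup 3 (prior 1/4): the dealer has no choice, probability 1; weight (1/4)·1 = 1/4.
The weights sum to 1/3.
So P(the pea under cup 1 | the dealer opened cup 2 and cup 4) = (1/12) / (1/3) = 1/4.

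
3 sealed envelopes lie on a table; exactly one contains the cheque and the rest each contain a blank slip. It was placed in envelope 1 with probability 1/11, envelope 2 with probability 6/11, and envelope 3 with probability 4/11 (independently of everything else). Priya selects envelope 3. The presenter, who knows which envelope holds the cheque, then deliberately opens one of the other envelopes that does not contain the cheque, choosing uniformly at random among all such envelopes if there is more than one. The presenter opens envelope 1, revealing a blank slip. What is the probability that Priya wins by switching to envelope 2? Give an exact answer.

Apply Bayes' rule, conditioning on where the cheque actually is.
If it is in envelope 1 (prior 1/11): the presenter opened envelope 1, so this case is ruled out; weight (1/11)·0 = 0.
If it is in envelope 2 (prior 6/11): the presenter has no choice, probability 1; weight (6/11)·1 = 6/11.
If it is in envelope 3 (prior 4/11): the presenter has 2 equally likely choices, so probability 1/2; weight (4/11)·(1/2) = 2/11.
The weights sum to 8/11.
So P(the cheque in envelope 2 | the presenter opened envelope 1) = (6/11) / (8/11) = 3/4.

3/4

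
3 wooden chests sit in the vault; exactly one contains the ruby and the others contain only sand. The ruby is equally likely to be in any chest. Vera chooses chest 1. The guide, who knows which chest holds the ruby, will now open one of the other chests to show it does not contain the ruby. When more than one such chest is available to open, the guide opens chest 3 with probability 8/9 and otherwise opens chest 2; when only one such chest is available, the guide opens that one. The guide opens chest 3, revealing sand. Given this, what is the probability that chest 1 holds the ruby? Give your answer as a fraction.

8/17

Consider each possible location of the ruby in turn.
If it is in chest 1 (prior 1/3): chest 3 is available, opened with probability 8/9; weight (1/3)·(8/9) = 8/27.
If it is in chest 2 (prior 1/3): only chest 3 is available, probability 1; weight (1/3)·1 = 1/3.
If it is in chest 3 (prior 1/3): the guide opened chest 3, so this case is ruled out; weight (1/3)·0 = 0.
The weights sum to 17/27.
So P(the ruby in chest 1 | the guide opened chest 3) = (8/27) / (17/27) = 8/17.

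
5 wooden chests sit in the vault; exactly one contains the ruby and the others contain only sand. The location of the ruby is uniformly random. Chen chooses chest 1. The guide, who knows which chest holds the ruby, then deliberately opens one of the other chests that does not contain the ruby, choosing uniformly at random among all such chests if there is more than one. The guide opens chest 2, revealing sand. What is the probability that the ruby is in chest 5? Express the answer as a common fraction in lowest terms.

4/15

Condition on the true location of the ruby.
If it is in chest 1 (prior 1/5): the guide has 4 equally likely choices, so probability 1/4; weight (1/5)·(1/4) = 1/20.
If it is in chest 2 (prior 1/5): the guide opened chest 2, so this case is ruled out; weight (1/5)·0 = 0.
If it is in any of chests 3, 4, and 5 (prior 1/5 each): the guide has 3 equally likely choices, so probability 1/3; weight (1/5)·(1/3) = 1/15 each.
The weights sum to 1/4.
So P(the ruby in chest 5 | the guide opened chest 2) = (1/15) / (1/4) = 4/15.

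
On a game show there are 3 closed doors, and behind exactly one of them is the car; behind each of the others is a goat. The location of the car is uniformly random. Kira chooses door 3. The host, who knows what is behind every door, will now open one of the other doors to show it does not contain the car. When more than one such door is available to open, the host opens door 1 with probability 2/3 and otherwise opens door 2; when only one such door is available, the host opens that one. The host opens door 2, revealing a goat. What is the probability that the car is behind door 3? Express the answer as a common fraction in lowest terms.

1/4

Consider each possible location of the car in turn.
If it is behind door 1 (prior 1/3): only door 2 is available, probability 1; weight (1/3)·1 = 1/3.
If it is behind door 2 (prior 1/3): the host opened door 2, so this case is ruled out; weight (1/3)·0 = 0.
If it is behind door 3 (prior 1/3): door 1 is available but not opened, probability 1/3; weight (1/3)·(1/3) = 1/9.
The weights sum to 4/9.
So P(the car behind door 3 | the host opened door 2) = (1/9) / (4/9) = 1/4.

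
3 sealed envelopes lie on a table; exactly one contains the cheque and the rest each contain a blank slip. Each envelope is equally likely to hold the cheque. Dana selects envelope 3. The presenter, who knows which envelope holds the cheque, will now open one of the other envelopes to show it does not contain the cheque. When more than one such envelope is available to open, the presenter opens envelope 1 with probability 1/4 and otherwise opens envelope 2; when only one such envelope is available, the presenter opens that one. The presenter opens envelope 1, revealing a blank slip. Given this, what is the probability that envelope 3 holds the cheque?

1/5

Consider each possible location of the cheque in turn.
If it is in envelope 1 (prior 1/3): the presenter opened envelope 1, so this case is ruled out; weight (1/3)·0 = 0.
If it is in envelope 2 (prior 1/3): only envelope 1 is available, probability 1; weight (1/3)·1 = 1/3.
If it is in envelope 3 (prior 1/3): envelope 1 is available, opened with probability 1/4; weight (1/3)·(1/4) = 1/12.
The weights sum to 5/12.
So P(the cheque in envelope 3 | the presenter opened envelope 1) = (1/12) / (5/12) = 1/5.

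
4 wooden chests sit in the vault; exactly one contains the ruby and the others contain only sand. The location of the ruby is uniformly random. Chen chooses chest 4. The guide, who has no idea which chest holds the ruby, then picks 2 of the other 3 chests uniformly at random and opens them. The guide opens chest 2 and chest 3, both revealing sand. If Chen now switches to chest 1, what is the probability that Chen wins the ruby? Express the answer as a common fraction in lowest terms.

Condition on the true location of the ruby.
If it is in either of chests 1 and 4 (prior 1/4 each): the guide picks exactly this set with probability 1/3 regardless, and none is the prize; weight (1/4)·(1/3) = 1/12 each.
If it is in either of chests 2 and 3 (prior 1/4 each): that chest was opened and seen not to hold the prize — ruled out; weight (1/4)·0 = 0 each.
The weights sum to 1/6.
So P(the ruby in chest 1 | the guide opened chest 2 and chest 3) = (1/12) / (1/6) = 1/2.

1/2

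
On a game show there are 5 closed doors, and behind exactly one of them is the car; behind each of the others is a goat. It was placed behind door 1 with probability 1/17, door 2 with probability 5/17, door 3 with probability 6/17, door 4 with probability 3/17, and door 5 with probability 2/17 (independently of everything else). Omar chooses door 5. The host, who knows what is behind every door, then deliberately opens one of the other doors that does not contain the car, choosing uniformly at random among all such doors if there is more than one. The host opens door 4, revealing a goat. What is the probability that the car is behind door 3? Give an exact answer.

4/9

Consider each possible location of the car in turn.
If it is behind door 1 (prior 1/17): the host has 3 equally likely choices, so probability 1/3; weight (1/17)·(1/3) = 1/51.
If it is behind door 2 (prior 5/17): the host has 3 equally likely choices, so probability 1/3; weight (5/17)·(1/3) = 5/51.
If it is behind door 3 (prior 6/17): the host has 3 equally likely choices, so probability 1/3; weight (6/17)·(1/3) = 2/17.
If it is behind door 4 (prior 3/17): the host opened door 4, so this case is ruled out; weight (3/17)·0 = 0.
If it is behind door 5 (prior 2/17): the host has 4 equally likely choices, so probability 1/4; weight (2/17)·(1/4) = 1/34.
The weights sum to 9/34.
So P(the car behind door 3 | the host opened door 4) = (2/17) / (9/34) = 4/9.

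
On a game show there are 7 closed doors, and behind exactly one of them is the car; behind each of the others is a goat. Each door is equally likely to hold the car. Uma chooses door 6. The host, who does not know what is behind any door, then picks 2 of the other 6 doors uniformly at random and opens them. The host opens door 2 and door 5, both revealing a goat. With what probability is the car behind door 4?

Apply Bayes' rule, conditioning on where the car actually is.
If it is behind any of doors 1, 3, 4, 6, and 7 (prior 1/7 each): the host picks exactly this set with probability 1/15 regardless, and none is the prize; weight (1/7)·(1/15) = 1/105 each.
If it is behind either of doors 2 and 5 (prior 1/7 each): that door was opened and seen not to hold the prize — ruled out; weight (1/7)·0 = 0 each.
The weights sum to 1/21.
So P(the car behind door 4 | the host opened door 2 and door 5) = (1/105) / (1/21) = 1/5.

1/5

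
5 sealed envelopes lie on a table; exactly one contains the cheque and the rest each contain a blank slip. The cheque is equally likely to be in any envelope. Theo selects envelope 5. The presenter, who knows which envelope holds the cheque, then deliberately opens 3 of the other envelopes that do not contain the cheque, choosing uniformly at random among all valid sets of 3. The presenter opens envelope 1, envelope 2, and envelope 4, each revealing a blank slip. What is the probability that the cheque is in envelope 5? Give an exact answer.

Consider each possible location of the cheque in turn.
If it is in any of envelopes 1, 2, and 4 (prior 1/5 each): that envelope was opened and seen not to hold the prize — ruled out; weight (1/5)·0 = 0 each.
If it is in envelope 3 (prior 1/5): the presenter has no choice, probability 1; weight (1/5)·1 = 1/5.
If it is in envelope 5 (prior 1/5): the presenter has 4 equally likely choices, so probability 1/4; weight (1/5)·(1/4) = 1/20.
The weights sum to 1/4.
So P(the cheque in envelope 5 | the presenter opened envelope 1, envelope 2, and envelope 4) = (1/20) / (1/4) = 1/5.

1/5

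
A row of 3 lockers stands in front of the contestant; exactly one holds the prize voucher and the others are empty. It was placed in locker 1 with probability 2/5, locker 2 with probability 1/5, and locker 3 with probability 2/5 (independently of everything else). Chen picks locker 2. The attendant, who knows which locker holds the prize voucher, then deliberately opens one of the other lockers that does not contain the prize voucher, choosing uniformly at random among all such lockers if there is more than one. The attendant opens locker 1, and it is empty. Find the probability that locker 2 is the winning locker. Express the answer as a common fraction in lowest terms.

Consider each possible location of the prize voucher in turn.
If it is in locker 1 (prior 2/5): the attendant opened locker 1, so this case is ruled out; weight (2/5)·0 = 0.
If it is in locker 2 (prior 1/5): the attendant has 2 equally likely choices, so probability 1/2; weight (1/5)·(1/2) = 1/10.
If it is in locker 3 (prior 2/5): the attendant has no choice, probability 1; weight (2/5)·1 = 2/5.
The weights sum to 1/2.
So P(the prize voucher in locker 2 | the attendant opened locker 1) = (1/10) / (1/2) = 1/5.

1/5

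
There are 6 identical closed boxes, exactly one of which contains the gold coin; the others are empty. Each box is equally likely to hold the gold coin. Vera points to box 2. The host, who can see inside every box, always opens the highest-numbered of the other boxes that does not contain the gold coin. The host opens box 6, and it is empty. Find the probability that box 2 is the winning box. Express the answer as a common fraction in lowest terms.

1/5

Consider each possible location of the gold coin in turn.
If it is in any of boxes 1, 2, 3, 4, and 5 (prior 1/6 each): box 6 is the highest-numbered option available, probability 1; weight (1/6)·1 = 1/6 each.
If it is in box 6 (prior 1/6): the host opened box 6, so this case is ruled out; weight (1/6)·0 = 0.
The weights sum to 5/6.
So P(the gold coin in box 2 | the host opened box 6) = (1/6) / (5/6) = 1/5.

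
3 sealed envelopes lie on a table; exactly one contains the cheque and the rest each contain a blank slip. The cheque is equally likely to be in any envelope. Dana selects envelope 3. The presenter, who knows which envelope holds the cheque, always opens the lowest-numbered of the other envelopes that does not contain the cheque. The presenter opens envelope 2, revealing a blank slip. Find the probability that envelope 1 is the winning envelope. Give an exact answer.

Consider each possible location of the cheque in turn.
If it is in envelope 1 (prior 1/3): envelope 2 is the lowest-numbered option available, probability 1; weight (1/3)·1 = 1/3.
If it is in envelope 2 (prior 1/3): the presenter opened envelope 2, so this case is ruled out; weight (1/3)·0 = 0.
If it is in envelope 3 (prior 1/3): the presenter would have opened envelope 1 instead, probability 0; weight (1/3)·0 = 0.
The weights sum to 1/3.
So P(the cheque in envelope 1 | the presenter opened envelope 2) = (1/3) / (1/3) = 1.

1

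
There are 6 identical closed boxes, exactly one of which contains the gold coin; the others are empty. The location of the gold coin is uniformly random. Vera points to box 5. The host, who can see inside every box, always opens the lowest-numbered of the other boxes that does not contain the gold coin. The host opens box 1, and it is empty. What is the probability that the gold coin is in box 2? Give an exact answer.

1/5

Consider each possible location of the gold coin in turn.
If it is in box 1 (prior 1/6): the host opened box 1, so this case is ruled out; weight (1/6)·0 = 0.
If it is in any of boxes 2, 3, 4, 5, and 6 (prior 1/6 each): box 1 is the lowest-numbered option available, probability 1; weight (1/6)·1 = 1/6 each.
The weights sum to 5/6.
So P(the gold coin in box 2 | the host opened box 1) = (1/6) / (5/6) = 1/5.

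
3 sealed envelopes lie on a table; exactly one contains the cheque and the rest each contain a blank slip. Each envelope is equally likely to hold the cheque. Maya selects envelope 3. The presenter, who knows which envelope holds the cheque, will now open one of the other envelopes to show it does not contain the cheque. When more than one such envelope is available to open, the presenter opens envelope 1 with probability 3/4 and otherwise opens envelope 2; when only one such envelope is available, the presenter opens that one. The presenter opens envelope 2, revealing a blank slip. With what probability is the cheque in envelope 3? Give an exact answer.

1/5

Condition on the true location of the cheque.
If it is in envelope 1 (prior 1/3): only envelope 2 is available, probability 1; weight (1/3)·1 = 1/3.
If it is in envelope 2 (prior 1/3): the presenter opened envelope 2, so this case is ruled out; weight (1/3)·0 = 0.
If it is in envelope 3 (prior 1/3): envelope 1 is available but not opened, probability 1/4; weight (1/3)·(1/4) = 1/12.
The weights sum to 5/12.
So P(the cheque in envelope 3 | the presenter opened envelope 2) = (1/12) / (5/12) = 1/5.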